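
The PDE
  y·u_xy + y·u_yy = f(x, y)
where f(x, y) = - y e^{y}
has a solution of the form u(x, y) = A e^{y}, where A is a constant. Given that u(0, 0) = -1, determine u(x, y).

Substitute the ansatz u = A e^{y} into the left-hand side.
Derivatives of the ansatz:
  u_xy = 0
  u_yy = A e^{y}
Term by term:
  y·u_xy = 0
  y·u_yy = A y e^{y}
So the left-hand side equals
  A y e^{y}
This must equal f(x, y) = - y e^{y} identically.
Matching coefficients of the independent functions:
  [y e^{y}]:  A = -1
Solving: A = -1.
Check against the point condition:
  u(0, 0) = -1  ⟹  A = -1  ✓
Hence u(x, y) = - e^{y}.

Answer: u(x, y) = - e^{y}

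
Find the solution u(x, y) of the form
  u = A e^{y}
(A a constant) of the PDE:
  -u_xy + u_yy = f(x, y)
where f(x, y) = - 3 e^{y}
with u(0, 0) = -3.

Answer: u(x, y) = - 3 e^{y}

Derivation:
Substitute the ansatz u = A e^{y} into the left-hand side.
Derivatives of the ansatz:
  u_xy = 0
  u_yy = A e^{y}
Term by term:
  -u_xy = 0
  u_yy = A e^{y}
So the left-hand side equals
  A e^{y}
This must equal f(x, y) = - 3 e^{y} identically.
Matching coefficients of the independent functions:
  [e^{y}]:  A = -3
Solving: A = -3.
Check against the point condition:
  u(0, 0) = -3  ⟹  A = -3  ✓
Hence u(x, y) = - 3 e^{y}.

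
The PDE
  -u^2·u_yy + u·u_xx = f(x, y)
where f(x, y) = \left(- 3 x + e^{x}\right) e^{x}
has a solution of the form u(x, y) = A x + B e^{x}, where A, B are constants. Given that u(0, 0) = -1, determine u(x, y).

Substitute the ansatz u = A x + B e^{x} into the left-hand side.
Derivatives of the ansatz:
  u_yy = 0
  u_xx = B e^{x}
Term by term:
  -u^2·u_yy = 0
  u·u_xx = A B x e^{x} + B^{2} e^{2 x}
So the left-hand side equals
  A B x e^{x} + B^{2} e^{2 x}
This must equal f(x, y) = \left(- 3 x + e^{x}\right) e^{x} identically.
Matching coefficients of the independent functions:
  [x e^{x}]:  A B = -3
  [e^{2 x}]:  B^{2} = 1
These equations allow (A, B) = (-3, 1) or (3, -1).
Impose the point condition(s):
  u(0, 0) = -1  ⟹  B = -1
Only A = 3, B = -1 satisfies everything.
Hence u(x, y) = 3 x - e^{x}.

Answer: u(x, y) = 3 x - e^{x}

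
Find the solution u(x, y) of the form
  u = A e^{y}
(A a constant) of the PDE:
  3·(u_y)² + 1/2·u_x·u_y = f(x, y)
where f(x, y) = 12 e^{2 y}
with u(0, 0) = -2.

Answer: u(x, y) = - 2 e^{y}

Derivation:
Substitute the ansatz u = A e^{y} into the left-hand side.
Derivatives of the ansatz:
  u_y = A e^{y}
  u_x = 0
Term by term:
  3·(u_y)² = 3 A^{2} e^{2 y}
  1/2·u_x·u_y = 0
So the left-hand side equals
  3 A^{2} e^{2 y}
This must equal f(x, y) = 12 e^{2 y} identically.
Matching coefficients of the independent functions:
  [e^{2 y}]:  3 A^{2} = 12
These equations allow (A) = (-2) or (2).
Impose the point condition(s):
  u(0, 0) = -2  ⟹  A = -2
Only A = -2 satisfies everything.
Hence u(x, y) = - 2 e^{y}.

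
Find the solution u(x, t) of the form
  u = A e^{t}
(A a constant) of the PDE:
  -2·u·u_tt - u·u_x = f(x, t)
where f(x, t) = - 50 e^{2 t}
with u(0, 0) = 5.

Answer: u(x, t) = 5 e^{t}

Derivation:
Substitute the ansatz u = A e^{t} into the left-hand side.
Derivatives of the ansatz:
  u_tt = A e^{t}
  u_x = 0
Term by term:
  -2·u·u_tt = - 2 A^{2} e^{2 t}
  -u·u_x = 0
So the left-hand side equals
  - 2 A^{2} e^{2 t}
This must equal f(x, t) = - 50 e^{2 t} identically.
Matching coefficients of the independent functions:
  [e^{2 t}]:  - 2 A^{2} = -50
These equations allow (A) = (-5) or (5).
Impose the point condition(s):
  u(0, 0) = 5  ⟹  A = 5
Only A = 5 satisfies everything.
Hence u(x, t) = 5 e^{t}.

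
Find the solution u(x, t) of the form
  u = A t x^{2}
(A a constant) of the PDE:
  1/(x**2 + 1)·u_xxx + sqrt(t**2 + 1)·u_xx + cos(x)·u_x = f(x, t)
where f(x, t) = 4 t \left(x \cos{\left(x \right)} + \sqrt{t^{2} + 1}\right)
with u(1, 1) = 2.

Answer: u(x, t) = 2 t x^{2}

Derivation:
Substitute the ansatz u = A t x^{2} into the left-hand side.
Derivatives of the ansatz:
  u_xxx = 0
  u_xx = 2 A t
  u_x = 2 A t x
Term by term:
  1/(x**2 + 1)·u_xxx = 0
  sqrt(t**2 + 1)·u_xx = 2 A t \sqrt{t^{2} + 1}
  cos(x)·u_x = 2 A t x \cos{\left(x \right)}
So the left-hand side equals
  2 A t x \cos{\left(x \right)} + 2 A t \sqrt{t^{2} + 1}
This must equal f(x, t) identically; expanded, f = 4 t x \cos{\left(x \right)} + 4 t \sqrt{t^{2} + 1}.
Matching coefficients of the independent functions:
  [t \sqrt{t^{2} + 1}, t x \cos{\left(x \right)}]:  2 A = 4
Solving: A = 2.
Check against the point condition:
  u(1, 1) = 2  ⟹  A = 2  ✓
Hence u(x, t) = 2 t x^{2}.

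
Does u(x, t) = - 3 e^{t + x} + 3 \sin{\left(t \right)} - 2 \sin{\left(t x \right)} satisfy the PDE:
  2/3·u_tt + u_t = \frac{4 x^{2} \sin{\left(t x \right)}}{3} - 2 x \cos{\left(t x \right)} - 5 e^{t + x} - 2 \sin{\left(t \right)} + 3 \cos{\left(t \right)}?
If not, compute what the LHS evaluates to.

Evaluate each term of the left-hand side for u = - 3 e^{t + x} + 3 \sin{\left(t \right)} - 2 \sin{\left(t x \right)}.
Derivatives:
  u_tt = 2 x^{2} \sin{\left(t x \right)} - 3 e^{t} e^{x} - 3 \sin{\left(t \right)}
  u_t = - 2 x \cos{\left(t x \right)} - 3 e^{t} e^{x} + 3 \cos{\left(t \right)}
Terms:
  2/3·u_tt = \frac{4 x^{2} \sin{\left(t x \right)}}{3} - 2 e^{t + x} - 2 \sin{\left(t \right)}
  u_t = - 2 x \cos{\left(t x \right)} - 3 e^{t + x} + 3 \cos{\left(t \right)}
Sum: LHS = \frac{4 x^{2} \sin{\left(t x \right)}}{3} - 2 x \cos{\left(t x \right)} - 5 e^{t + x} - 2 \sin{\left(t \right)} + 3 \cos{\left(t \right)}
This is exactly the given right-hand side, so u is a solution.

Answer: Yes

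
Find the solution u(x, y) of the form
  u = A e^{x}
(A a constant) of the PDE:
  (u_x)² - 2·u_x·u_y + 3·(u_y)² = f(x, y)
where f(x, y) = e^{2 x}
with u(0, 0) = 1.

Substitute the ansatz u = A e^{x} into the left-hand side.
Derivatives of the ansatz:
  u_x = A e^{x}
  u_y = 0
Term by term:
  (u_x)² = A^{2} e^{2 x}
  -2·u_x·u_y = 0
  3·(u_y)² = 0
So the left-hand side equals
  A^{2} e^{2 x}
This must equal f(x, y) = e^{2 x} identically.
Matching coefficients of the independent functions:
  [e^{2 x}]:  A^{2} = 1
These equations allow (A) = (-1) or (1).
Impose the point condition(s):
  u(0, 0) = 1  ⟹  A = 1
Only A = 1 satisfies everything.
Hence u(x, y) = e^{x}.

Answer: u(x, y) = e^{x}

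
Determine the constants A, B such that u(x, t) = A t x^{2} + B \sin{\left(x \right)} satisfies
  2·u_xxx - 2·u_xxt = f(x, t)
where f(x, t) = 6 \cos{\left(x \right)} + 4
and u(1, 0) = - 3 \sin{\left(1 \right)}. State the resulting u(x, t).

Substitute the ansatz u = A t x^{2} + B \sin{\left(x \right)} into the left-hand side.
Derivatives of the ansatz:
  u_xxx = - B \cos{\left(x \right)}
  u_xxt = 2 A
Term by term:
  2·u_xxx = - 2 B \cos{\left(x \right)}
  -2·u_xxt = - 4 A
So the left-hand side equals
  - 4 A - 2 B \cos{\left(x \right)}
This must equal f(x, t) = 6 \cos{\left(x \right)} + 4 identically.
Matching coefficients of the independent functions:
  [constant term]:  - 4 A = 4
  [\cos{\left(x \right)}]:  - 2 B = 6
Solving: A = -1, B = -3.
Check against the point condition:
  u(1, 0) = - 3 \sin{\left(1 \right)}  ⟹  B \sin{\left(1 \right)} = - 3 \sin{\left(1 \right)}  ✓
Hence u(x, t) = - t x^{2} - 3 \sin{\left(x \right)}.

Answer: u(x, t) = - t x^{2} - 3 \sin{\left(x \right)}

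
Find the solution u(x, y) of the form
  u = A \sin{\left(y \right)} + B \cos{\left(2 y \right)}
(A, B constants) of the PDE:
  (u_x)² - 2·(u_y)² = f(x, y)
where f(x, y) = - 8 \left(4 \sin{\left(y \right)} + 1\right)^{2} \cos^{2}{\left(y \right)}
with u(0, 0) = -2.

Substitute the ansatz u = A \sin{\left(y \right)} + B \cos{\left(2 y \right)} into the left-hand side.
Derivatives of the ansatz:
  u_x = 0
  u_y = A \cos{\left(y \right)} - 2 B \sin{\left(2 y \right)}
Term by term:
  (u_x)² = 0
  -2·(u_y)² = - 2 A^{2} \cos^{2}{\left(y \right)} + 8 A B \sin{\left(2 y \right)} \cos{\left(y \right)} - 8 B^{2} \sin^{2}{\left(2 y \right)}
So the left-hand side equals
  - 2 A^{2} \cos^{2}{\left(y \right)} + 8 A B \sin{\left(2 y \right)} \cos{\left(y \right)} - 8 B^{2} \sin^{2}{\left(2 y \right)}
This must equal f(x, y) identically; expanded, f = - 32 \sin^{2}{\left(2 y \right)} - 32 \sin{\left(2 y \right)} \cos{\left(y \right)} - 8 \cos^{2}{\left(y \right)}.
Matching coefficients of the independent functions:
  [\sin{\left(2 y \right)} \cos{\left(y \right)}]:  8 A B = -32
  [\sin^{2}{\left(2 y \right)}]:  - 8 B^{2} = -32
  [\cos^{2}{\left(y \right)}]:  - 2 A^{2} = -8
These equations allow (A, B) = (-2, 2) or (2, -2).
Impose the point condition(s):
  u(0, 0) = -2  ⟹  B = -2
Only A = 2, B = -2 satisfies everything.
Hence u(x, y) = 2 \sin{\left(y \right)} - 2 \cos{\left(2 y \right)}.

Answer: u(x, y) = 2 \sin{\left(y \right)} - 2 \cos{\left(2 y \right)}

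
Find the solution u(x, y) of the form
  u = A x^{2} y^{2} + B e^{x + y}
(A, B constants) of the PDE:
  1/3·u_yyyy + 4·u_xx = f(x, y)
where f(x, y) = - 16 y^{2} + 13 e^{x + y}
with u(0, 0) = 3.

Answer: u(x, y) = - 2 x^{2} y^{2} + 3 e^{x + y}

Derivation:
Substitute the ansatz u = A x^{2} y^{2} + B e^{x + y} into the left-hand side.
Derivatives of the ansatz:
  u_yyyy = B e^{x} e^{y}
  u_xx = 2 A y^{2} + B e^{x} e^{y}
Term by term:
  1/3·u_yyyy = \frac{B e^{x} e^{y}}{3}
  4·u_xx = 8 A y^{2} + 4 B e^{x} e^{y}
So the left-hand side equals
  8 A y^{2} + \frac{13 B e^{x} e^{y}}{3}
This must equal f(x, y) identically; expanded, f = - 16 y^{2} + 13 e^{x} e^{y}.
Matching coefficients of the independent functions:
  [y^{2}]:  8 A = -16
  [e^{x} e^{y}]:  \frac{13 B}{3} = 13
Solving: A = -2, B = 3.
Check against the point condition:
  u(0, 0) = 3  ⟹  B = 3  ✓
Hence u(x, y) = - 2 x^{2} y^{2} + 3 e^{x + y}.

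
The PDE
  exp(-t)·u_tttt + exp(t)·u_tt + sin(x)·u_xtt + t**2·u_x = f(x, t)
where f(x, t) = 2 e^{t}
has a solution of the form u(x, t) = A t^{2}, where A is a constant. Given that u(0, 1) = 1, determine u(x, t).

Answer: u(x, t) = t^{2}

Derivation:
Substitute the ansatz u = A t^{2} into the left-hand side.
Derivatives of the ansatz:
  u_tttt = 0
  u_tt = 2 A
  u_xtt = 0
  u_x = 0
Term by term:
  exp(-t)·u_tttt = 0
  exp(t)·u_tt = 2 A e^{t}
  sin(x)·u_xtt = 0
  t**2·u_x = 0
So the left-hand side equals
  2 A e^{t}
This must equal f(x, t) = 2 e^{t} identically.
Matching coefficients of the independent functions:
  [e^{t}]:  2 A = 2
Solving: A = 1.
Check against the point condition:
  u(0, 1) = 1  ⟹  A = 1  ✓
Hence u(x, t) = t^{2}.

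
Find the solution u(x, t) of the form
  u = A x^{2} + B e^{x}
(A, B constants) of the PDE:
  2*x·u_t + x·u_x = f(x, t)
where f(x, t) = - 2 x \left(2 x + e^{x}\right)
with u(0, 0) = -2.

Substitute the ansatz u = A x^{2} + B e^{x} into the left-hand side.
Derivatives of the ansatz:
  u_t = 0
  u_x = 2 A x + B e^{x}
Term by term:
  2*x·u_t = 0
  x·u_x = 2 A x^{2} + B x e^{x}
So the left-hand side equals
  2 A x^{2} + B x e^{x}
This must equal f(x, t) identically; expanded, f = - 4 x^{2} - 2 x e^{x}.
Matching coefficients of the independent functions:
  [x^{2}]:  2 A = -4
  [x e^{x}]:  B = -2
Solving: A = -2, B = -2.
Check against the point condition:
  u(0, 0) = -2  ⟹  B = -2  ✓
Hence u(x, t) = - 2 x^{2} - 2 e^{x}.

Answer: u(x, t) = - 2 x^{2} - 2 e^{x}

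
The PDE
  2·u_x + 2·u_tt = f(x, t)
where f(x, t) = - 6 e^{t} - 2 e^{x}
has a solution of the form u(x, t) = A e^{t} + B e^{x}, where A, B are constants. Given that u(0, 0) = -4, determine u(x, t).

Answer: u(x, t) = - 3 e^{t} - e^{x}

Derivation:
Substitute the ansatz u = A e^{t} + B e^{x} into the left-hand side.
Derivatives of the ansatz:
  u_x = B e^{x}
  u_tt = A e^{t}
Term by term:
  2·u_x = 2 B e^{x}
  2·u_tt = 2 A e^{t}
So the left-hand side equals
  2 A e^{t} + 2 B e^{x}
This must equal f(x, t) = - 6 e^{t} - 2 e^{x} identically.
Matching coefficients of the independent functions:
  [e^{t}]:  2 A = -6
  [e^{x}]:  2 B = -2
Solving: A = -3, B = -1.
Check against the point condition:
  u(0, 0) = -4  ⟹  A + B = -4  ✓
Hence u(x, t) = - 3 e^{t} - e^{x}.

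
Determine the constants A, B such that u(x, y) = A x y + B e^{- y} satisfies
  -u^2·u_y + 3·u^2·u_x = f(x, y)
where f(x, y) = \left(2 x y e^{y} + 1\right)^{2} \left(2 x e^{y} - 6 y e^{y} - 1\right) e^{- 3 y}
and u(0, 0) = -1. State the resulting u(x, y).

Substitute the ansatz u = A x y + B e^{- y} into the left-hand side.
Derivatives of the ansatz:
  u_y = A x - B e^{- y}
  u_x = A y
Term by term:
  -u^2·u_y = - A^{3} x^{3} y^{2} + A^{2} B x^{2} y^{2} e^{- y} - 2 A^{2} B x^{2} y e^{- y} + 2 A B^{2} x y e^{- 2 y} - A B^{2} x e^{- 2 y} + B^{3} e^{- 3 y}
  3·u^2·u_x = 3 A^{3} x^{2} y^{3} + 6 A^{2} B x y^{2} e^{- y} + 3 A B^{2} y e^{- 2 y}
So the left-hand side equals
  - A^{3} x^{3} y^{2} + 3 A^{3} x^{2} y^{3} + A^{2} B x^{2} y^{2} e^{- y} - 2 A^{2} B x^{2} y e^{- y} + 6 A^{2} B x y^{2} e^{- y} + 2 A B^{2} x y e^{- 2 y} - A B^{2} x e^{- 2 y} + 3 A B^{2} y e^{- 2 y} + B^{3} e^{- 3 y}
This must equal f(x, y) identically; expanded, f = 8 x^{3} y^{2} - 24 x^{2} y^{3} - 4 x^{2} y^{2} e^{- y} + 8 x^{2} y e^{- y} - 24 x y^{2} e^{- y} - 4 x y e^{- 2 y} + 2 x e^{- 2 y} - 6 y e^{- 2 y} - e^{- 3 y}.
Matching coefficients of the independent functions:
  [x e^{- 2 y}]:  - A B^{2} = 2
  [x^{2} y^{3}]:  3 A^{3} = -24
  [x^{3} y^{2}]:  - A^{3} = 8
  [y e^{- 2 y}]:  3 A B^{2} = -6
  [x y e^{- 2 y}]:  2 A B^{2} = -4
  [x y^{2} e^{- y}]:  6 A^{2} B = -24
  [x^{2} y e^{- y}]:  - 2 A^{2} B = 8
  [x^{2} y^{2} e^{- y}]:  A^{2} B = -4
  [e^{- 3 y}]:  B^{3} = -1
Solving: A = -2, B = -1.
Check against the point condition:
  u(0, 0) = -1  ⟹  B = -1  ✓
Hence u(x, y) = - 2 x y - e^{- y}.

Answer: u(x, y) = - 2 x y - e^{- y}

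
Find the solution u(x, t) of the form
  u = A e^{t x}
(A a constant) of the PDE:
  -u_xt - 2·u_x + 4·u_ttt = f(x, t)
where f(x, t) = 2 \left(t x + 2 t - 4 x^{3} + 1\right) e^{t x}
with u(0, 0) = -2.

Answer: u(x, t) = - 2 e^{t x}

Derivation:
Substitute the ansatz u = A e^{t x} into the left-hand side.
Derivatives of the ansatz:
  u_xt = A t x e^{t x} + A e^{t x}
  u_x = A t e^{t x}
  u_ttt = A x^{3} e^{t x}
Term by term:
  -u_xt = - A t x e^{t x} - A e^{t x}
  -2·u_x = - 2 A t e^{t x}
  4·u_ttt = 4 A x^{3} e^{t x}
So the left-hand side equals
  - A t x e^{t x} - 2 A t e^{t x} + 4 A x^{3} e^{t x} - A e^{t x}
This must equal f(x, t) identically; expanded, f = 2 t x e^{t x} + 4 t e^{t x} - 8 x^{3} e^{t x} + 2 e^{t x}.
Matching coefficients of the independent functions:
  [t e^{t x}]:  - 2 A = 4
  [x^{3} e^{t x}]:  4 A = -8
  [t x e^{t x}, e^{t x}]:  - A = 2
Solving: A = -2.
Check against the point condition:
  u(0, 0) = -2  ⟹  A = -2  ✓
Hence u(x, t) = - 2 e^{t x}.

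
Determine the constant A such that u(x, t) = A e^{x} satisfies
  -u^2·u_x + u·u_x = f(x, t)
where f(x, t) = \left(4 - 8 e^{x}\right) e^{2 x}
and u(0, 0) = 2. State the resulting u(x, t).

Substitute the ansatz u = A e^{x} into the left-hand side.
Derivatives of the ansatz:
  u_x = A e^{x}
Term by term:
  -u^2·u_x = - A^{3} e^{3 x}
  u·u_x = A^{2} e^{2 x}
So the left-hand side equals
  - A^{3} e^{3 x} + A^{2} e^{2 x}
This must equal f(x, t) identically; expanded, f = - 8 e^{3 x} + 4 e^{2 x}.
Matching coefficients of the independent functions:
  [e^{2 x}]:  A^{2} = 4
  [e^{3 x}]:  - A^{3} = -8
Solving: A = 2.
Check against the point condition:
  u(0, 0) = 2  ⟹  A = 2  ✓
Hence u(x, t) = 2 e^{x}.

Answer: u(x, t) = 2 e^{x}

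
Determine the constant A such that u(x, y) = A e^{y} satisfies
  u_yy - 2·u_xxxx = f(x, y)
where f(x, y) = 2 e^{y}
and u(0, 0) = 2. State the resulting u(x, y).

Answer: u(x, y) = 2 e^{y}

Derivation:
Substitute the ansatz u = A e^{y} into the left-hand side.
Derivatives of the ansatz:
  u_yy = A e^{y}
  u_xxxx = 0
Term by term:
  u_yy = A e^{y}
  -2·u_xxxx = 0
So the left-hand side equals
  A e^{y}
This must equal f(x, y) = 2 e^{y} identically.
Matching coefficients of the independent functions:
  [e^{y}]:  A = 2
Solving: A = 2.
Check against the point condition:
  u(0, 0) = 2  ⟹  A = 2  ✓
Hence u(x, y) = 2 e^{y}.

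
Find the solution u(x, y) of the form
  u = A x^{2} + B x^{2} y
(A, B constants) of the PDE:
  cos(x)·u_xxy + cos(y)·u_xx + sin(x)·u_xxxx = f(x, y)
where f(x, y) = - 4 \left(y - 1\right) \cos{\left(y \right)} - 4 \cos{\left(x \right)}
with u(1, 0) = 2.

Answer: u(x, y) = - 2 x^{2} y + 2 x^{2}

Derivation:
Substitute the ansatz u = A x^{2} + B x^{2} y into the left-hand side.
Derivatives of the ansatz:
  u_xxy = 2 B
  u_xx = 2 A + 2 B y
  u_xxxx = 0
Term by term:
  cos(x)·u_xxy = 2 B \cos{\left(x \right)}
  cos(y)·u_xx = 2 A \cos{\left(y \right)} + 2 B y \cos{\left(y \right)}
  sin(x)·u_xxxx = 0
So the left-hand side equals
  2 A \cos{\left(y \right)} + 2 B y \cos{\left(y \right)} + 2 B \cos{\left(x \right)}
This must equal f(x, y) identically; expanded, f = - 4 y \cos{\left(y \right)} - 4 \cos{\left(x \right)} + 4 \cos{\left(y \right)}.
Matching coefficients of the independent functions:
  [y \cos{\left(y \right)}, \cos{\left(x \right)}]:  2 B = -4
  [\cos{\left(y \right)}]:  2 A = 4
Solving: A = 2, B = -2.
Check against the point condition:
  u(1, 0) = 2  ⟹  A = 2  ✓
Hence u(x, y) = - 2 x^{2} y + 2 x^{2}.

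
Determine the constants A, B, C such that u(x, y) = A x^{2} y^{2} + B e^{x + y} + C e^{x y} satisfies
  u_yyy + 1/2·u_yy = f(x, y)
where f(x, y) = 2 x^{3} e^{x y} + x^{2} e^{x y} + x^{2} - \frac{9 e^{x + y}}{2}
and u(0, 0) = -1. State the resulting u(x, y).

Answer: u(x, y) = x^{2} y^{2} + 2 e^{x y} - 3 e^{x + y}

Derivation:
Substitute the ansatz u = A x^{2} y^{2} + B e^{x + y} + C e^{x y} into the left-hand side.
Derivatives of the ansatz:
  u_yyy = B e^{x} e^{y} + C x^{3} e^{x y}
  u_yy = 2 A x^{2} + B e^{x} e^{y} + C x^{2} e^{x y}
Term by term:
  u_yyy = B e^{x} e^{y} + C x^{3} e^{x y}
  1/2·u_yy = A x^{2} + \frac{B e^{x} e^{y}}{2} + \frac{C x^{2} e^{x y}}{2}
So the left-hand side equals
  A x^{2} + \frac{3 B e^{x} e^{y}}{2} + C x^{3} e^{x y} + \frac{C x^{2} e^{x y}}{2}
This must equal f(x, y) identically; expanded, f = 2 x^{3} e^{x y} + x^{2} e^{x y} + x^{2} - \frac{9 e^{x} e^{y}}{2}.
Matching coefficients of the independent functions:
  [x^{2}]:  A = 1
  [x^{2} e^{x y}]:  \frac{C}{2} = 1
  [x^{3} e^{x y}]:  C = 2
  [e^{x} e^{y}]:  \frac{3 B}{2} = - \frac{9}{2}
Solving: A = 1, B = -3, C = 2.
Check against the point condition:
  u(0, 0) = -1  ⟹  B + C = -1  ✓
Hence u(x, y) = x^{2} y^{2} + 2 e^{x y} - 3 e^{x + y}.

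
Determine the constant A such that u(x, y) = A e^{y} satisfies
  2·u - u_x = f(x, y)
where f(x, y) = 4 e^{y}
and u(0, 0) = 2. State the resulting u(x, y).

Answer: u(x, y) = 2 e^{y}

Derivation:
Substitute the ansatz u = A e^{y} into the left-hand side.
Derivatives of the ansatz:
  u_x = 0
Term by term:
  2·u = 2 A e^{y}
  -u_x = 0
So the left-hand side equals
  2 A e^{y}
This must equal f(x, y) = 4 e^{y} identically.
Matching coefficients of the independent functions:
  [e^{y}]:  2 A = 4
Solving: A = 2.
Check against the point condition:
  u(0, 0) = 2  ⟹  A = 2  ✓
Hence u(x, y) = 2 e^{y}.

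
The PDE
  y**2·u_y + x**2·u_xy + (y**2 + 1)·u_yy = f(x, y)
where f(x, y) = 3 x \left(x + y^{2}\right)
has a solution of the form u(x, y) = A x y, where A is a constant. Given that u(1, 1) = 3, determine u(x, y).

Substitute the ansatz u = A x y into the left-hand side.
Derivatives of the ansatz:
  u_y = A x
  u_xy = A
  u_yy = 0
Term by term:
  y**2·u_y = A x y^{2}
  x**2·u_xy = A x^{2}
  (y**2 + 1)·u_yy = 0
So the left-hand side equals
  A x^{2} + A x y^{2}
This must equal f(x, y) identically; expanded, f = 3 x^{2} + 3 x y^{2}.
Matching coefficients of the independent functions:
  [x^{2}, x y^{2}]:  A = 3
Solving: A = 3.
Check against the point condition:
  u(1, 1) = 3  ⟹  A = 3  ✓
Hence u(x, y) = 3 x y.

Answer: u(x, y) = 3 x y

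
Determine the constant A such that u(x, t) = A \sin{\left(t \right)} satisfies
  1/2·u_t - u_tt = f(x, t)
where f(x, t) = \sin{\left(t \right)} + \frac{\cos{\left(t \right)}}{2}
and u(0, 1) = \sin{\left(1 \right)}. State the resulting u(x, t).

Substitute the ansatz u = A \sin{\left(t \right)} into the left-hand side.
Derivatives of the ansatz:
  u_t = A \cos{\left(t \right)}
  u_tt = - A \sin{\left(t \right)}
Term by term:
  1/2·u_t = \frac{A \cos{\left(t \right)}}{2}
  -u_tt = A \sin{\left(t \right)}
So the left-hand side equals
  A \sin{\left(t \right)} + \frac{A \cos{\left(t \right)}}{2}
This must equal f(x, t) = \sin{\left(t \right)} + \frac{\cos{\left(t \right)}}{2} identically.
Matching coefficients of the independent functions:
  [\sin{\left(t \right)}]:  A = 1
  [\cos{\left(t \right)}]:  \frac{A}{2} = \frac{1}{2}
Solving: A = 1.
Check against the point condition:
  u(0, 1) = \sin{\left(1 \right)}  ⟹  A \sin{\left(1 \right)} = \sin{\left(1 \right)}  ✓
Hence u(x, t) = \sin{\left(t \right)}.

Answer: u(x, t) = \sin{\left(t \right)}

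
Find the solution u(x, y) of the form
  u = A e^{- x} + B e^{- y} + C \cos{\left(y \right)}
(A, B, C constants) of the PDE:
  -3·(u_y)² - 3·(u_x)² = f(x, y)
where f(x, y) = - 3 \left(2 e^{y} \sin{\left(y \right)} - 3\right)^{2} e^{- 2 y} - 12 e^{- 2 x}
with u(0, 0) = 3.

Substitute the ansatz u = A e^{- x} + B e^{- y} + C \cos{\left(y \right)} into the left-hand side.
Derivatives of the ansatz:
  u_y = - B e^{- y} - C \sin{\left(y \right)}
  u_x = - A e^{- x}
Term by term:
  -3·(u_y)² = - 3 B^{2} e^{- 2 y} - 6 B C e^{- y} \sin{\left(y \right)} - 3 C^{2} \sin^{2}{\left(y \right)}
  -3·(u_x)² = - 3 A^{2} e^{- 2 x}
So the left-hand side equals
  - 3 A^{2} e^{- 2 x} - 3 B^{2} e^{- 2 y} - 6 B C e^{- y} \sin{\left(y \right)} - 3 C^{2} \sin^{2}{\left(y \right)}
This must equal f(x, y) identically; expanded, f = - 12 \sin^{2}{\left(y \right)} + 36 e^{- y} \sin{\left(y \right)} - 27 e^{- 2 y} - 12 e^{- 2 x}.
Matching coefficients of the independent functions:
  [e^{- y} \sin{\left(y \right)}]:  - 6 B C = 36
  [e^{- 2 x}]:  - 3 A^{2} = -12
  [e^{- 2 y}]:  - 3 B^{2} = -27
  [\sin^{2}{\left(y \right)}]:  - 3 C^{2} = -12
These equations allow (A, B, C) = (-2, -3, 2) or (-2, 3, -2) or (2, -3, 2) or (2, 3, -2).
Impose the point condition(s):
  u(0, 0) = 3  ⟹  A + B + C = 3
Only A = 2, B = 3, C = -2 satisfies everything.
Hence u(x, y) = - 2 \cos{\left(y \right)} + 3 e^{- y} + 2 e^{- x}.

Answer: u(x, y) = - 2 \cos{\left(y \right)} + 3 e^{- y} + 2 e^{- x}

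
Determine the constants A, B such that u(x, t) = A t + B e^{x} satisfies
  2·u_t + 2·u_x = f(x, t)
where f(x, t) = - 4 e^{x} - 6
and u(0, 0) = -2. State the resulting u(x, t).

Substitute the ansatz u = A t + B e^{x} into the left-hand side.
Derivatives of the ansatz:
  u_t = A
  u_x = B e^{x}
Term by term:
  2·u_t = 2 A
  2·u_x = 2 B e^{x}
So the left-hand side equals
  2 A + 2 B e^{x}
This must equal f(x, t) = - 4 e^{x} - 6 identically.
Matching coefficients of the independent functions:
  [constant term]:  2 A = -6
  [e^{x}]:  2 B = -4
Solving: A = -3, B = -2.
Check against the point condition:
  u(0, 0) = -2  ⟹  B = -2  ✓
Hence u(x, t) = - 3 t - 2 e^{x}.

Answer: u(x, t) = - 3 t - 2 e^{x}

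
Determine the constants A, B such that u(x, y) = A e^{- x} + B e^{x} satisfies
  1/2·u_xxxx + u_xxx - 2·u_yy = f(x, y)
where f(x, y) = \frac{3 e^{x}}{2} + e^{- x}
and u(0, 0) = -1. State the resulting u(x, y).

Answer: u(x, y) = e^{x} - 2 e^{- x}

Derivation:
Substitute the ansatz u = A e^{- x} + B e^{x} into the left-hand side.
Derivatives of the ansatz:
  u_xxxx = A e^{- x} + B e^{x}
  u_xxx = - A e^{- x} + B e^{x}
  u_yy = 0
Term by term:
  1/2·u_xxxx = \frac{A e^{- x}}{2} + \frac{B e^{x}}{2}
  u_xxx = - A e^{- x} + B e^{x}
  -2·u_yy = 0
So the left-hand side equals
  - \frac{A e^{- x}}{2} + \frac{3 B e^{x}}{2}
This must equal f(x, y) = \frac{3 e^{x}}{2} + e^{- x} identically.
Matching coefficients of the independent functions:
  [e^{- x}]:  - \frac{A}{2} = 1
  [e^{x}]:  \frac{3 B}{2} = \frac{3}{2}
Solving: A = -2, B = 1.
Check against the point condition:
  u(0, 0) = -1  ⟹  A + B = -1  ✓
Hence u(x, y) = e^{x} - 2 e^{- x}.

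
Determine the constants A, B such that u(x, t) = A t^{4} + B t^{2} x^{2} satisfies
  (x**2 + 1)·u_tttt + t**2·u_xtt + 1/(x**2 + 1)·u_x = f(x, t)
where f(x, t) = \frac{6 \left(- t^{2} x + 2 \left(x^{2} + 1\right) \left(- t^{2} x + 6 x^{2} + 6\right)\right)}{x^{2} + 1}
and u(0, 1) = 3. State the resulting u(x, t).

Answer: u(x, t) = 3 t^{4} - 3 t^{2} x^{2}

Derivation:
Substitute the ansatz u = A t^{4} + B t^{2} x^{2} into the left-hand side.
Derivatives of the ansatz:
  u_tttt = 24 A
  u_xtt = 4 B x
  u_x = 2 B t^{2} x
Term by term:
  (x**2 + 1)·u_tttt = 24 A x^{2} + 24 A
  t**2·u_xtt = 4 B t^{2} x
  1/(x**2 + 1)·u_x = \frac{2 B t^{2} x}{x^{2} + 1}
So the left-hand side equals
  24 A x^{2} + 24 A + 4 B t^{2} x + \frac{2 B t^{2} x}{x^{2} + 1}
This must equal f(x, t) identically; expanded, f = - 12 t^{2} x - \frac{6 t^{2} x}{x^{2} + 1} + 72 x^{2} + 72.
Matching coefficients of the independent functions:
  [constant term, x^{2}]:  24 A = 72
  [t^{2} x]:  4 B = -12
  [\frac{t^{2} x}{x^{2} + 1}]:  2 B = -6
Solving: A = 3, B = -3.
Check against the point condition:
  u(0, 1) = 3  ⟹  A = 3  ✓
Hence u(x, t) = 3 t^{4} - 3 t^{2} x^{2}.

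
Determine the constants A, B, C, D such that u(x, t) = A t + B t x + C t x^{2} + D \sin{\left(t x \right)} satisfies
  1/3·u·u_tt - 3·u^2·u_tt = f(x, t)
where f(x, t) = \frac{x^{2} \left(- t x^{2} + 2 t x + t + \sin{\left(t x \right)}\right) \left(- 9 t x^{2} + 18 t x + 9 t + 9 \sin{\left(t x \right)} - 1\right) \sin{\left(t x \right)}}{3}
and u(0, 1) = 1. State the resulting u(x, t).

Answer: u(x, t) = - t x^{2} + 2 t x + t + \sin{\left(t x \right)}

Derivation:
Substitute the ansatz u = A t + B t x + C t x^{2} + D \sin{\left(t x \right)} into the left-hand side.
Derivatives of the ansatz:
  u_tt = - D x^{2} \sin{\left(t x \right)}
Term by term:
  1/3·u·u_tt = - \frac{A D t x^{2} \sin{\left(t x \right)}}{3} - \frac{B D t x^{3} \sin{\left(t x \right)}}{3} - \frac{C D t x^{4} \sin{\left(t x \right)}}{3} - \frac{D^{2} x^{2} \sin^{2}{\left(t x \right)}}{3}
  -3·u^2·u_tt = 3 A^{2} D t^{2} x^{2} \sin{\left(t x \right)} + 6 A B D t^{2} x^{3} \sin{\left(t x \right)} + 6 A C D t^{2} x^{4} \sin{\left(t x \right)} + 6 A D^{2} t x^{2} \sin^{2}{\left(t x \right)} + 3 B^{2} D t^{2} x^{4} \sin{\left(t x \right)} + 6 B C D t^{2} x^{5} \sin{\left(t x \right)} + 6 B D^{2} t x^{3} \sin^{2}{\left(t x \right)} + 3 C^{2} D t^{2} x^{6} \sin{\left(t x \right)} + 6 C D^{2} t x^{4} \sin^{2}{\left(t x \right)} + 3 D^{3} x^{2} \sin^{3}{\left(t x \right)}
So the left-hand side equals
  3 A^{2} D t^{2} x^{2} \sin{\left(t x \right)} + 6 A B D t^{2} x^{3} \sin{\left(t x \right)} + 6 A C D t^{2} x^{4} \sin{\left(t x \right)} + 6 A D^{2} t x^{2} \sin^{2}{\left(t x \right)} - \frac{A D t x^{2} \sin{\left(t x \right)}}{3} + 3 B^{2} D t^{2} x^{4} \sin{\left(t x \right)} + 6 B C D t^{2} x^{5} \sin{\left(t x \right)} + 6 B D^{2} t x^{3} \sin^{2}{\left(t x \right)} - \frac{B D t x^{3} \sin{\left(t x \right)}}{3} + 3 C^{2} D t^{2} x^{6} \sin{\left(t x \right)} + 6 C D^{2} t x^{4} \sin^{2}{\left(t x \right)} - \frac{C D t x^{4} \sin{\left(t x \right)}}{3} + 3 D^{3} x^{2} \sin^{3}{\left(t x \right)} - \frac{D^{2} x^{2} \sin^{2}{\left(t x \right)}}{3}
This must equal f(x, t) identically; expanded, f = 3 t^{2} x^{6} \sin{\left(t x \right)} - 12 t^{2} x^{5} \sin{\left(t x \right)} + 6 t^{2} x^{4} \sin{\left(t x \right)} + 12 t^{2} x^{3} \sin{\left(t x \right)} + 3 t^{2} x^{2} \sin{\left(t x \right)} - 6 t x^{4} \sin^{2}{\left(t x \right)} + \frac{t x^{4} \sin{\left(t x \right)}}{3} + 12 t x^{3} \sin^{2}{\left(t x \right)} - \frac{2 t x^{3} \sin{\left(t x \right)}}{3} + 6 t x^{2} \sin^{2}{\left(t x \right)} - \frac{t x^{2} \sin{\left(t x \right)}}{3} + 3 x^{2} \sin^{3}{\left(t x \right)} - \frac{x^{2} \sin^{2}{\left(t x \right)}}{3}.
Matching coefficients of the independent functions:
  [x^{2} \sin^{2}{\left(t x \right)}]:  - \frac{D^{2}}{3} = - \frac{1}{3}
  [x^{2} \sin^{3}{\left(t x \right)}]:  3 D^{3} = 3
  [t x^{2} \sin{\left(t x \right)}]:  - \frac{A D}{3} = - \frac{1}{3}
  [t x^{2} \sin^{2}{\left(t x \right)}]:  6 A D^{2} = 6
  [t x^{3} \sin{\left(t x \right)}]:  - \frac{B D}{3} = - \frac{2}{3}
  [t x^{3} \sin^{2}{\left(t x \right)}]:  6 B D^{2} = 12
  [t x^{4} \sin{\left(t x \right)}]:  - \frac{C D}{3} = \frac{1}{3}
  [t x^{4} \sin^{2}{\left(t x \right)}]:  6 C D^{2} = -6
  [t^{2} x^{2} \sin{\left(t x \right)}]:  3 A^{2} D = 3
  [t^{2} x^{3} \sin{\left(t x \right)}]:  6 A B D = 12
  [t^{2} x^{4} \sin{\left(t x \right)}]:  6 A C D + 3 B^{2} D = 6
  [t^{2} x^{5} \sin{\left(t x \right)}]:  6 B C D = -12
  [t^{2} x^{6} \sin{\left(t x \right)}]:  3 C^{2} D = 3
Solving: A = 1, B = 2, C = -1, D = 1.
Check against the point condition:
  u(0, 1) = 1  ⟹  A = 1  ✓
Hence u(x, t) = - t x^{2} + 2 t x + t + \sin{\left(t x \right)}.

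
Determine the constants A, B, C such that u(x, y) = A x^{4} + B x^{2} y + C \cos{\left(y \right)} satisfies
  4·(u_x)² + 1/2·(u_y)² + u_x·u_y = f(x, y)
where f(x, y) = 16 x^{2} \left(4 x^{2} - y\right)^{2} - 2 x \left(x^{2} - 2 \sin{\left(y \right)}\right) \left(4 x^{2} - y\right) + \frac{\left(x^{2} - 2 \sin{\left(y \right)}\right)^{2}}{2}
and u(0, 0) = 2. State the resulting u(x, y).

Substitute the ansatz u = A x^{4} + B x^{2} y + C \cos{\left(y \right)} into the left-hand side.
Derivatives of the ansatz:
  u_x = 4 A x^{3} + 2 B x y
  u_y = B x^{2} - C \sin{\left(y \right)}
Term by term:
  4·(u_x)² = 64 A^{2} x^{6} + 64 A B x^{4} y + 16 B^{2} x^{2} y^{2}
  1/2·(u_y)² = \frac{B^{2} x^{4}}{2} - B C x^{2} \sin{\left(y \right)} + \frac{C^{2} \sin^{2}{\left(y \right)}}{2}
  u_x·u_y = 4 A B x^{5} - 4 A C x^{3} \sin{\left(y \right)} + 2 B^{2} x^{3} y - 2 B C x y \sin{\left(y \right)}
So the left-hand side equals
  64 A^{2} x^{6} + 4 A B x^{5} + 64 A B x^{4} y - 4 A C x^{3} \sin{\left(y \right)} + \frac{B^{2} x^{4}}{2} + 2 B^{2} x^{3} y + 16 B^{2} x^{2} y^{2} - B C x^{2} \sin{\left(y \right)} - 2 B C x y \sin{\left(y \right)} + \frac{C^{2} \sin^{2}{\left(y \right)}}{2}
This must equal f(x, y) identically; expanded, f = 256 x^{6} - 8 x^{5} - 128 x^{4} y + \frac{x^{4}}{2} + 2 x^{3} y + 16 x^{3} \sin{\left(y \right)} + 16 x^{2} y^{2} - 2 x^{2} \sin{\left(y \right)} - 4 x y \sin{\left(y \right)} + 2 \sin^{2}{\left(y \right)}.
Matching coefficients of the independent functions:
  [x^{4}]:  \frac{B^{2}}{2} = \frac{1}{2}
  [x^{5}]:  4 A B = -8
  [x^{6}]:  64 A^{2} = 256
  [x^{2} y^{2}]:  16 B^{2} = 16
  [x^{2} \sin{\left(y \right)}]:  - B C = -2
  [x^{3} y]:  2 B^{2} = 2
  [x^{3} \sin{\left(y \right)}]:  - 4 A C = 16
  [x^{4} y]:  64 A B = -128
  [x y \sin{\left(y \right)}]:  - 2 B C = -4
  [\sin^{2}{\left(y \right)}]:  \frac{C^{2}}{2} = 2
These equations allow (A, B, C) = (-2, 1, 2) or (2, -1, -2).
Impose the point condition(s):
  u(0, 0) = 2  ⟹  C = 2
Only A = -2, B = 1, C = 2 satisfies everything.
Hence u(x, y) = - 2 x^{4} + x^{2} y + 2 \cos{\left(y \right)}.

Answer: u(x, y) = - 2 x^{4} + x^{2} y + 2 \cos{\left(y \right)}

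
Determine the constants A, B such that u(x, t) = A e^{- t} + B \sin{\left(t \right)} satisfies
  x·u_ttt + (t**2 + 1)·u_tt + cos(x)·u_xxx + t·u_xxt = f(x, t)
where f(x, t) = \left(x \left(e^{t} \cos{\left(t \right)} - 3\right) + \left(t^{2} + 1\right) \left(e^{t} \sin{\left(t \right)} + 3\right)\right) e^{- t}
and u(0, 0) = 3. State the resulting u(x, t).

Answer: u(x, t) = - \sin{\left(t \right)} + 3 e^{- t}

Derivation:
Substitute the ansatz u = A e^{- t} + B \sin{\left(t \right)} into the left-hand side.
Derivatives of the ansatz:
  u_ttt = - A e^{- t} - B \cos{\left(t \right)}
  u_tt = A e^{- t} - B \sin{\left(t \right)}
  u_xxx = 0
  u_xxt = 0
Term by term:
  x·u_ttt = - A x e^{- t} - B x \cos{\left(t \right)}
  (t**2 + 1)·u_tt = A t^{2} e^{- t} + A e^{- t} - B t^{2} \sin{\left(t \right)} - B \sin{\left(t \right)}
  cos(x)·u_xxx = 0
  t·u_xxt = 0
So the left-hand side equals
  A t^{2} e^{- t} - A x e^{- t} + A e^{- t} - B t^{2} \sin{\left(t \right)} - B x \cos{\left(t \right)} - B \sin{\left(t \right)}
This must equal f(x, t) identically; expanded, f = t^{2} \sin{\left(t \right)} + 3 t^{2} e^{- t} + x \cos{\left(t \right)} - 3 x e^{- t} + \sin{\left(t \right)} + 3 e^{- t}.
Matching coefficients of the independent functions:
  [t^{2} e^{- t}, e^{- t}]:  A = 3
  [t^{2} \sin{\left(t \right)}, x \cos{\left(t \right)}, \sin{\left(t \right)}]:  - B = 1
  [x e^{- t}]:  - A = -3
Solving: A = 3, B = -1.
Check against the point condition:
  u(0, 0) = 3  ⟹  A = 3  ✓
Hence u(x, t) = - \sin{\left(t \right)} + 3 e^{- t}.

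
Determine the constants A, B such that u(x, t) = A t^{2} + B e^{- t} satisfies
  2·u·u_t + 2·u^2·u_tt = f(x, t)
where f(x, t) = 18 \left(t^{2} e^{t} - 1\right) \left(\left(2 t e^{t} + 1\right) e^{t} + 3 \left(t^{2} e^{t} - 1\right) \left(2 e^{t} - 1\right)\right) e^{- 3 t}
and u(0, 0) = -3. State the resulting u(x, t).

Substitute the ansatz u = A t^{2} + B e^{- t} into the left-hand side.
Derivatives of the ansatz:
  u_t = 2 A t - B e^{- t}
  u_tt = 2 A + B e^{- t}
Term by term:
  2·u·u_t = 4 A^{2} t^{3} - 2 A B t^{2} e^{- t} + 4 A B t e^{- t} - 2 B^{2} e^{- 2 t}
  2·u^2·u_tt = 4 A^{3} t^{4} + 2 A^{2} B t^{4} e^{- t} + 8 A^{2} B t^{2} e^{- t} + 4 A B^{2} t^{2} e^{- 2 t} + 4 A B^{2} e^{- 2 t} + 2 B^{3} e^{- 3 t}
So the left-hand side equals
  4 A^{3} t^{4} + 2 A^{2} B t^{4} e^{- t} + 8 A^{2} B t^{2} e^{- t} + 4 A^{2} t^{3} + 4 A B^{2} t^{2} e^{- 2 t} + 4 A B^{2} e^{- 2 t} - 2 A B t^{2} e^{- t} + 4 A B t e^{- t} + 2 B^{3} e^{- 3 t} - 2 B^{2} e^{- 2 t}
This must equal f(x, t) identically; expanded, f = 108 t^{4} - 54 t^{4} e^{- t} + 36 t^{3} - 198 t^{2} e^{- t} + 108 t^{2} e^{- 2 t} - 36 t e^{- t} + 90 e^{- 2 t} - 54 e^{- 3 t}.
Matching coefficients of the independent functions:
  [t^{3}]:  4 A^{2} = 36
  [t^{4}]:  4 A^{3} = 108
  [t e^{- t}]:  4 A B = -36
  [t^{2} e^{- 2 t}]:  4 A B^{2} = 108
  [t^{2} e^{- t}]:  8 A^{2} B - 2 A B = -198
  [t^{4} e^{- t}]:  2 A^{2} B = -54
  [e^{- 3 t}]:  2 B^{3} = -54
  [e^{- 2 t}]:  4 A B^{2} - 2 B^{2} = 90
Solving: A = 3, B = -3.
Check against the point condition:
  u(0, 0) = -3  ⟹  B = -3  ✓
Hence u(x, t) = 3 t^{2} - 3 e^{- t}.

Answer: u(x, t) = 3 t^{2} - 3 e^{- t}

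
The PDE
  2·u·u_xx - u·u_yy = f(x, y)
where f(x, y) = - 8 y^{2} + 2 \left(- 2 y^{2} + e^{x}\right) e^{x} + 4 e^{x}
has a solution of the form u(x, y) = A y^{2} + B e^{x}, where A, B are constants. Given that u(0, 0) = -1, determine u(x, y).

Substitute the ansatz u = A y^{2} + B e^{x} into the left-hand side.
Derivatives of the ansatz:
  u_xx = B e^{x}
  u_yy = 2 A
Term by term:
  2·u·u_xx = 2 A B y^{2} e^{x} + 2 B^{2} e^{2 x}
  -u·u_yy = - 2 A^{2} y^{2} - 2 A B e^{x}
So the left-hand side equals
  - 2 A^{2} y^{2} + 2 A B y^{2} e^{x} - 2 A B e^{x} + 2 B^{2} e^{2 x}
This must equal f(x, y) identically; expanded, f = - 4 y^{2} e^{x} - 8 y^{2} + 2 e^{2 x} + 4 e^{x}.
Matching coefficients of the independent functions:
  [y^{2}]:  - 2 A^{2} = -8
  [y^{2} e^{x}]:  2 A B = -4
  [e^{x}]:  - 2 A B = 4
  [e^{2 x}]:  2 B^{2} = 2
These equations allow (A, B) = (-2, 1) or (2, -1).
Impose the point condition(s):
  u(0, 0) = -1  ⟹  B = -1
Only A = 2, B = -1 satisfies everything.
Hence u(x, y) = 2 y^{2} - e^{x}.

Answer: u(x, y) = 2 y^{2} - e^{x}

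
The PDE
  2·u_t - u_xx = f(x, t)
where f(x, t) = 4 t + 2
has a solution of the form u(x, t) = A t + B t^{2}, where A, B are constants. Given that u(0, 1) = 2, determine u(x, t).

Answer: u(x, t) = t^{2} + t

Derivation:
Substitute the ansatz u = A t + B t^{2} into the left-hand side.
Derivatives of the ansatz:
  u_t = A + 2 B t
  u_xx = 0
Term by term:
  2·u_t = 2 A + 4 B t
  -u_xx = 0
So the left-hand side equals
  2 A + 4 B t
This must equal f(x, t) = 4 t + 2 identically.
Matching coefficients of the independent functions:
  [constant term]:  2 A = 2
  [t]:  4 B = 4
Solving: A = 1, B = 1.
Check against the point condition:
  u(0, 1) = 2  ⟹  A + B = 2  ✓
Hence u(x, t) = t^{2} + t.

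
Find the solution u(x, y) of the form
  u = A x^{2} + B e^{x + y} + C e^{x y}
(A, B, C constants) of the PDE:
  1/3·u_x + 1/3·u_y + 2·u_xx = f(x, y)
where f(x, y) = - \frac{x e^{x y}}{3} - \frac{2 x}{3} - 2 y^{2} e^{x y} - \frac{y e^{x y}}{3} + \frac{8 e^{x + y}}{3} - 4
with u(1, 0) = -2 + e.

Substitute the ansatz u = A x^{2} + B e^{x + y} + C e^{x y} into the left-hand side.
Derivatives of the ansatz:
  u_x = 2 A x + B e^{x} e^{y} + C y e^{x y}
  u_y = B e^{x} e^{y} + C x e^{x y}
  u_xx = 2 A + B e^{x} e^{y} + C y^{2} e^{x y}
Term by term:
  1/3·u_x = \frac{2 A x}{3} + \frac{B e^{x} e^{y}}{3} + \frac{C y e^{x y}}{3}
  1/3·u_y = \frac{B e^{x} e^{y}}{3} + \frac{C x e^{x y}}{3}
  2·u_xx = 4 A + 2 B e^{x} e^{y} + 2 C y^{2} e^{x y}
So the left-hand side equals
  \frac{2 A x}{3} + 4 A + \frac{8 B e^{x} e^{y}}{3} + \frac{C x e^{x y}}{3} + 2 C y^{2} e^{x y} + \frac{C y e^{x y}}{3}
This must equal f(x, y) identically; expanded, f = - \frac{x e^{x y}}{3} - \frac{2 x}{3} - 2 y^{2} e^{x y} - \frac{y e^{x y}}{3} + \frac{8 e^{x} e^{y}}{3} - 4.
Matching coefficients of the independent functions:
  [constant term]:  4 A = -4
  [x]:  \frac{2 A}{3} = - \frac{2}{3}
  [x e^{x y}, y e^{x y}]:  \frac{C}{3} = - \frac{1}{3}
  [y^{2} e^{x y}]:  2 C = -2
  [e^{x} e^{y}]:  \frac{8 B}{3} = \frac{8}{3}
Solving: A = -1, B = 1, C = -1.
Check against the point condition:
  u(1, 0) = -2 + e  ⟹  A + e B + C = -2 + e  ✓
Hence u(x, y) = - x^{2} - e^{x y} + e^{x + y}.

Answer: u(x, y) = - x^{2} - e^{x y} + e^{x + y}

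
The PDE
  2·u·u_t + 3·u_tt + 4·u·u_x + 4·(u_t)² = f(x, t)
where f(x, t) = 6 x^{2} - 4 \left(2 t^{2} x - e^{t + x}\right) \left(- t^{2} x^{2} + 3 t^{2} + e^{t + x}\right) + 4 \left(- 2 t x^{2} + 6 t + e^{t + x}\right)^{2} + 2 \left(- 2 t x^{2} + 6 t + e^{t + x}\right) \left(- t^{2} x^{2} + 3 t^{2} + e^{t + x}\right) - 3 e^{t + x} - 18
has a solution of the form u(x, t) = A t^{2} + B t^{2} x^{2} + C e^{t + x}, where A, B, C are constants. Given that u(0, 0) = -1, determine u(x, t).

Substitute the ansatz u = A t^{2} + B t^{2} x^{2} + C e^{t + x} into the left-hand side.
Derivatives of the ansatz:
  u_t = 2 A t + 2 B t x^{2} + C e^{t} e^{x}
  u_tt = 2 A + 2 B x^{2} + C e^{t} e^{x}
  u_x = 2 B t^{2} x + C e^{t} e^{x}
Term by term:
  2·u·u_t = 4 A^{2} t^{3} + 8 A B t^{3} x^{2} + 2 A C t^{2} e^{t} e^{x} + 4 A C t e^{t} e^{x} + 4 B^{2} t^{3} x^{4} + 2 B C t^{2} x^{2} e^{t} e^{x} + 4 B C t x^{2} e^{t} e^{x} + 2 C^{2} e^{2 t} e^{2 x}
  3·u_tt = 6 A + 6 B x^{2} + 3 C e^{t} e^{x}
  4·u·u_x = 8 A B t^{4} x + 4 A C t^{2} e^{t} e^{x} + 8 B^{2} t^{4} x^{3} + 4 B C t^{2} x^{2} e^{t} e^{x} + 8 B C t^{2} x e^{t} e^{x} + 4 C^{2} e^{2 t} e^{2 x}
  4·(u_t)² = 16 A^{2} t^{2} + 32 A B t^{2} x^{2} + 16 A C t e^{t} e^{x} + 16 B^{2} t^{2} x^{4} + 16 B C t x^{2} e^{t} e^{x} + 4 C^{2} e^{2 t} e^{2 x}
So the left-hand side equals
  4 A^{2} t^{3} + 16 A^{2} t^{2} + 8 A B t^{4} x + 8 A B t^{3} x^{2} + 32 A B t^{2} x^{2} + 6 A C t^{2} e^{t} e^{x} + 20 A C t e^{t} e^{x} + 6 A + 8 B^{2} t^{4} x^{3} + 4 B^{2} t^{3} x^{4} + 16 B^{2} t^{2} x^{4} + 6 B C t^{2} x^{2} e^{t} e^{x} + 8 B C t^{2} x e^{t} e^{x} + 20 B C t x^{2} e^{t} e^{x} + 6 B x^{2} + 10 C^{2} e^{2 t} e^{2 x} + 3 C e^{t} e^{x}
This must equal f(x, t) identically; expanded, f = 8 t^{4} x^{3} - 24 t^{4} x + 4 t^{3} x^{4} - 24 t^{3} x^{2} + 36 t^{3} + 16 t^{2} x^{4} - 6 t^{2} x^{2} e^{t} e^{x} - 96 t^{2} x^{2} - 8 t^{2} x e^{t} e^{x} + 18 t^{2} e^{t} e^{x} + 144 t^{2} - 20 t x^{2} e^{t} e^{x} + 60 t e^{t} e^{x} + 6 x^{2} + 10 e^{2 t} e^{2 x} - 3 e^{t} e^{x} - 18.
Matching coefficients of the independent functions:
(each divided by its leading coefficient; functions giving the same equation are listed together)
  [constant term]:  A + 3 = 0
  [t^{2}, t^{3}]:  A^{2} - 9 = 0
  [x^{2}]:  B - 1 = 0
  [t^{2} x^{2}, t^{3} x^{2}, t^{4} x]:  A B + 3 = 0
  [t^{2} x^{4}, t^{3} x^{4}, t^{4} x^{3}]:  B^{2} - 1 = 0
  [e^{t} e^{x}]:  C + 1 = 0
  [e^{2 t} e^{2 x}]:  C^{2} - 1 = 0
  [t e^{t} e^{x}, t^{2} e^{t} e^{x}]:  A C - 3 = 0
  [t x^{2} e^{t} e^{x}, t^{2} x e^{t} e^{x}, t^{2} x^{2} e^{t} e^{x}]:  B C + 1 = 0
Solving: A = -3, B = 1, C = -1.
Check against the point condition:
  u(0, 0) = -1  ⟹  C = -1  ✓
Hence u(x, t) = t^{2} x^{2} - 3 t^{2} - e^{t + x}.

Answer: u(x, t) = t^{2} x^{2} - 3 t^{2} - e^{t + x}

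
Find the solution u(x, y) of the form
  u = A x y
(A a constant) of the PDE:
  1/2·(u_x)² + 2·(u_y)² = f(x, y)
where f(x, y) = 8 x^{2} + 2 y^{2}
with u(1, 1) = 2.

Answer: u(x, y) = 2 x y

Derivation:
Substitute the ansatz u = A x y into the left-hand side.
Derivatives of the ansatz:
  u_x = A y
  u_y = A x
Term by term:
  1/2·(u_x)² = \frac{A^{2} y^{2}}{2}
  2·(u_y)² = 2 A^{2} x^{2}
So the left-hand side equals
  2 A^{2} x^{2} + \frac{A^{2} y^{2}}{2}
This must equal f(x, y) = 8 x^{2} + 2 y^{2} identically.
Matching coefficients of the independent functions:
  [x^{2}]:  2 A^{2} = 8
  [y^{2}]:  \frac{A^{2}}{2} = 2
These equations allow (A) = (-2) or (2).
Impose the point condition(s):
  u(1, 1) = 2  ⟹  A = 2
Only A = 2 satisfies everything.
Hence u(x, y) = 2 x y.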